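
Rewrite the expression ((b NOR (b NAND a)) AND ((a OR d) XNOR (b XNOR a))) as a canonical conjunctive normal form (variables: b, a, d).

(b OR a OR d) AND (b OR a OR NOT d) AND (b OR NOT a OR d) AND (b OR NOT a OR NOT d) AND (NOT b OR a OR d) AND (NOT b OR a OR NOT d) AND (NOT b OR NOT a OR d) AND (NOT b OR NOT a OR NOT d)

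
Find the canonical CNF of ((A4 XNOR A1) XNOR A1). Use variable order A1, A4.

(A1 OR A4) AND (NOT A1 OR A4)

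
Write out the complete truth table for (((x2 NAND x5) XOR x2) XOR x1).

x1 | x2 | x5 | Output
---------------------
0 | 0 | 0 | 1
0 | 0 | 1 | 1
0 | 1 | 0 | 0
0 | 1 | 1 | 1
1 | 0 | 0 | 0
1 | 0 | 1 | 0
1 | 1 | 0 | 1
1 | 1 | 1 | 0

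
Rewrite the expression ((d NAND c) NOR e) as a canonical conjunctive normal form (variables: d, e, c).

(d OR e OR c) AND (d OR e OR NOT c) AND (d OR NOT e OR c) AND (d OR NOT e OR NOT c) AND (NOT d OR e OR c) AND (NOT d OR NOT e OR c) AND (NOT d OR NOT e OR NOT c)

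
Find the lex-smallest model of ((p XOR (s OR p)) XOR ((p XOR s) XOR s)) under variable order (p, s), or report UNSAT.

p=0, s=1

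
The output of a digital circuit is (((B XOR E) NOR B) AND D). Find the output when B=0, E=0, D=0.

Substituting: (((0 XOR 0) NOR 0) AND 0)
= 0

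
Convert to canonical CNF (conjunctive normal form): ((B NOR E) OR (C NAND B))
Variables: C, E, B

(NOT C OR E OR NOT B) AND (NOT C OR NOT E OR NOT B)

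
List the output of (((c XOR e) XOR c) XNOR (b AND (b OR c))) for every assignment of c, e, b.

c | e | b | Output
------------------
0 | 0 | 0 | 1
0 | 0 | 1 | 0
0 | 1 | 0 | 0
0 | 1 | 1 | 1
1 | 0 | 0 | 1
1 | 0 | 1 | 0
1 | 1 | 0 | 0
1 | 1 | 1 | 1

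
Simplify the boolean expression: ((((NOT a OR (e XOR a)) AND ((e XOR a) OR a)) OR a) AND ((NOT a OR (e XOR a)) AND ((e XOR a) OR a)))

By absorption (E AND (E OR v) = E) then distribution ((E OR v) AND (E OR NOT v) = E):
= (e XOR a)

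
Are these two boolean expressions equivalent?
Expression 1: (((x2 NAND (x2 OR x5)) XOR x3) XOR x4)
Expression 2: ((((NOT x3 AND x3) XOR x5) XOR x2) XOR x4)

No. Counterexample: with x5=0, x3=0, x2=0, x4=0, Expression 1 = 1 but Expression 2 = 0.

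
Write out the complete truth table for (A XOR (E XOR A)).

A | E | Output
--------------
0 | 0 | 0
0 | 1 | 1
1 | 0 | 0
1 | 1 | 1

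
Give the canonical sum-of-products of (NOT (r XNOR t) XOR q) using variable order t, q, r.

Σm(1, 2, 4, 7) = (NOT t AND NOT q AND r) OR (NOT t AND q AND NOT r) OR (t AND NOT q AND NOT r) OR (t AND q AND r)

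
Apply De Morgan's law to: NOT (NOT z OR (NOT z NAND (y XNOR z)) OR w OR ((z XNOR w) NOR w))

z AND NOT (NOT z NAND (y XNOR z)) AND NOT w AND NOT ((z XNOR w) NOR w)
De Morgan's: NOT(OR of terms) = AND of negations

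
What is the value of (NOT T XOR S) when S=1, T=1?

Substituting: (NOT 1 XOR 1)
= 1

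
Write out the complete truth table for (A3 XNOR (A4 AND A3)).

A4 | A3 | Output
----------------
0 | 0 | 1
0 | 1 | 0
1 | 0 | 1
1 | 1 | 1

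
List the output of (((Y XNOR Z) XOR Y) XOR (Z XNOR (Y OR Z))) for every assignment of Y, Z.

Y | Z | Output
--------------
0 | 0 | 0
0 | 1 | 1
1 | 0 | 1
1 | 1 | 1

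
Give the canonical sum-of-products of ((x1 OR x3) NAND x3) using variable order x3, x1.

Σm(0, 1) = (NOT x3 AND NOT x1) OR (NOT x3 AND x1)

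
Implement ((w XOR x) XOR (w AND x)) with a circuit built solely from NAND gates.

((((w NAND (w NAND x)) NAND (x NAND (w NAND x))) NAND (((w NAND (w NAND x)) NAND (x NAND (w NAND x))) NAND ((w NAND x) NAND (w NAND x)))) NAND (((w NAND x) NAND (w NAND x)) NAND (((w NAND (w NAND x)) NAND (x NAND (w NAND x))) NAND ((w NAND x) NAND (w NAND x)))))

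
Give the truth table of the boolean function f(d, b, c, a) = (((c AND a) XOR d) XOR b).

d | b | c | a | Output
----------------------
0 | 0 | 0 | 0 | 0
0 | 0 | 0 | 1 | 0
0 | 0 | 1 | 0 | 0
0 | 0 | 1 | 1 | 1
0 | 1 | 0 | 0 | 1
0 | 1 | 0 | 1 | 1
0 | 1 | 1 | 0 | 1
0 | 1 | 1 | 1 | 0
1 | 0 | 0 | 0 | 1
1 | 0 | 0 | 1 | 1
1 | 0 | 1 | 0 | 1
1 | 0 | 1 | 1 | 0
1 | 1 | 0 | 0 | 0
1 | 1 | 0 | 1 | 0
1 | 1 | 1 | 0 | 0
1 | 1 | 1 | 1 | 1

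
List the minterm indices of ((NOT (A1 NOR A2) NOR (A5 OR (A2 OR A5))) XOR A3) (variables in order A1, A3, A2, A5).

Σm(0, 5, 6, 7, 12, 13, 14, 15) = (NOT A1 AND NOT A3 AND NOT A2 AND NOT A5) OR (NOT A1 AND A3 AND NOT A2 AND A5) OR (NOT A1 AND A3 AND A2 AND NOT A5) OR (NOT A1 AND A3 AND A2 AND A5) OR (A1 AND A3 AND NOT A2 AND NOT A5) OR (A1 AND A3 AND NOT A2 AND A5) OR (A1 AND A3 AND A2 AND NOT A5) OR (A1 AND A3 AND A2 AND A5)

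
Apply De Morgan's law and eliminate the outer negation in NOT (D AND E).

NOT D OR NOT E
De Morgan's: NOT(AND of terms) = OR of negations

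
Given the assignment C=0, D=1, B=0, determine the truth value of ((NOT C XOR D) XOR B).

Substituting: ((NOT 0 XOR 1) XOR 0)
= 0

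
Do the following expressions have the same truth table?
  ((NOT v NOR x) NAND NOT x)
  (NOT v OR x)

Yes, they are equivalent — the two output columns agree on all 4 assignments:
v | x | Expression 1 | Expression 2
-----------------------------------
0 | 0 | 1 | 1
0 | 1 | 1 | 1
1 | 0 | 0 | 0
1 | 1 | 1 | 1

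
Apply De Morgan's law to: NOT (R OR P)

NOT R AND NOT P
De Morgan's: NOT(OR of terms) = AND of negations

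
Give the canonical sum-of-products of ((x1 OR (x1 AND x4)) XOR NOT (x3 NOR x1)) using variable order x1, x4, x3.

Σm(1, 3) = (NOT x1 AND NOT x4 AND x3) OR (NOT x1 AND x4 AND x3)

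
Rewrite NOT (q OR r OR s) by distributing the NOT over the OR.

NOT q AND NOT r AND NOT s
De Morgan's: NOT(OR of terms) = AND of negations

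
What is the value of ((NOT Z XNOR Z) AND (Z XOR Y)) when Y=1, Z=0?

Substituting: ((NOT 0 XNOR 0) AND (0 XOR 1))
= 0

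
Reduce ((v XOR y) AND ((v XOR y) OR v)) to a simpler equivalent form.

By absorption (E AND (E OR v) = E):
= (v XOR y)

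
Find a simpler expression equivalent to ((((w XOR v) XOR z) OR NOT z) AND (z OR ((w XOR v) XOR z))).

By distribution ((E OR v) AND (E OR NOT v) = E):
= ((w XOR v) XOR z)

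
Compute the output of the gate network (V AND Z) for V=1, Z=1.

Substituting: (1 AND 1)
= 1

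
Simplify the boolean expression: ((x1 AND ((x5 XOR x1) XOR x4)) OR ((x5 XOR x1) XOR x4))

By absorption (E OR (E AND v) = E):
= ((x5 XOR x1) XOR x4)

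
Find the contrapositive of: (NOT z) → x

Contrapositive: NOT x → z
Note: A statement and its contrapositive are logically equivalent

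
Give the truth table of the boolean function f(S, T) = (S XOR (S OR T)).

S | T | Output
--------------
0 | 0 | 0
0 | 1 | 1
1 | 0 | 0
1 | 1 | 0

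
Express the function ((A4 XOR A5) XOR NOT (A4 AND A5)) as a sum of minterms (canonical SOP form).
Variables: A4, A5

Σm(0) = (NOT A4 AND NOT A5)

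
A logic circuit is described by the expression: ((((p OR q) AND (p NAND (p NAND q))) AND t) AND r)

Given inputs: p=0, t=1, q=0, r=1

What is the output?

Substituting: ((((0 OR 0) AND (0 NAND (0 NAND 0))) AND 1) AND 1)
= 0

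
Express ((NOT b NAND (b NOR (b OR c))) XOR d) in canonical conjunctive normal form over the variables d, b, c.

(d OR b OR c) AND (NOT d OR b OR NOT c) AND (NOT d OR NOT b OR c) AND (NOT d OR NOT b OR NOT c)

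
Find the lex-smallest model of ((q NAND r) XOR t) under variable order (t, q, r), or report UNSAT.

t=0, q=0, r=0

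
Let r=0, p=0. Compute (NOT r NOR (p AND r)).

Substituting: (NOT 0 NOR (0 AND 0))
= 0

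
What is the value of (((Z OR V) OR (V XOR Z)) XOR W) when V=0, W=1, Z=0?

Substituting: (((0 OR 0) OR (0 XOR 0)) XOR 1)
= 1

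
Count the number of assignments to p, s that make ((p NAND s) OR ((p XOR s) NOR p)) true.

Satisfying assignments: (0,0), (0,1), (1,0)
Count: 3 out of 4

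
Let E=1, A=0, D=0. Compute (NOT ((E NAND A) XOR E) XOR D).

Substituting: (NOT ((1 NAND 0) XOR 1) XOR 0)
= 1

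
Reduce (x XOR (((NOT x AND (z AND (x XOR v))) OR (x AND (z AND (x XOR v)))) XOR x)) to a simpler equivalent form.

By XOR self-cancellation ((E XOR v) XOR v = E) then distribution ((E AND v) OR (E AND NOT v) = E):
= (z AND (x XOR v))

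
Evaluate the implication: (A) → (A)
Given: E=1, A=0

Antecedent (A) = 0; consequent (A) = 0.
0 → 0 = 1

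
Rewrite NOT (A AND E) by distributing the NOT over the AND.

NOT A OR NOT E
De Morgan's: NOT(AND of terms) = OR of negations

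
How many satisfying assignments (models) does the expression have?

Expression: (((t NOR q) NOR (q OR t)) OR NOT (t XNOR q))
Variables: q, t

Satisfying assignments: (0,1), (1,0)
Count: 2 out of 4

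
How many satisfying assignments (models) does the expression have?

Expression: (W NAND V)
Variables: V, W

Satisfying assignments: (0,0), (0,1), (1,0)
Count: 3 out of 4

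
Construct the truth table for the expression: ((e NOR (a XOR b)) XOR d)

a | b | e | d | Output
----------------------
0 | 0 | 0 | 0 | 1
0 | 0 | 0 | 1 | 0
0 | 0 | 1 | 0 | 0
0 | 0 | 1 | 1 | 1
0 | 1 | 0 | 0 | 0
0 | 1 | 0 | 1 | 1
0 | 1 | 1 | 0 | 0
0 | 1 | 1 | 1 | 1
1 | 0 | 0 | 0 | 0
1 | 0 | 0 | 1 | 1
1 | 0 | 1 | 0 | 0
1 | 0 | 1 | 1 | 1
1 | 1 | 0 | 0 | 1
1 | 1 | 0 | 1 | 0
1 | 1 | 1 | 0 | 0
1 | 1 | 1 | 1 | 1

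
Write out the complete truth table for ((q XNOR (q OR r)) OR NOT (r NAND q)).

r | q | Output
--------------
0 | 0 | 1
0 | 1 | 1
1 | 0 | 0
1 | 1 | 1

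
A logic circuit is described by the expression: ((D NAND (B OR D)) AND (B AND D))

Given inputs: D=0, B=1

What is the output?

Substituting: ((0 NAND (1 OR 0)) AND (1 AND 0))
= 0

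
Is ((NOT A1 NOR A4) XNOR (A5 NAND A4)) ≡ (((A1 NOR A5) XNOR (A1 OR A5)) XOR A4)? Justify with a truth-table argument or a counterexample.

No. Counterexample: with A5=0, A4=0, A1=1, Expression 1 = 1 but Expression 2 = 0.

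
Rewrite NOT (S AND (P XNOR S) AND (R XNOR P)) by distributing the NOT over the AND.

NOT S OR NOT (P XNOR S) OR NOT (R XNOR P)
De Morgan's: NOT(AND of terms) = OR of negations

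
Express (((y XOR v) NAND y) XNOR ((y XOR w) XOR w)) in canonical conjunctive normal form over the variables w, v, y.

(w OR v OR y) AND (w OR v OR NOT y) AND (w OR NOT v OR y) AND (NOT w OR v OR y) AND (NOT w OR v OR NOT y) AND (NOT w OR NOT v OR y)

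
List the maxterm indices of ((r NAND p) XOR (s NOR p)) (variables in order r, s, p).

ΠM(0, 4, 5, 7) = (r OR s OR p) AND (NOT r OR s OR p) AND (NOT r OR s OR NOT p) AND (NOT r OR NOT s OR NOT p)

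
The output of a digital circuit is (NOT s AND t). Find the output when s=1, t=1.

Substituting: (NOT 1 AND 1)
= 0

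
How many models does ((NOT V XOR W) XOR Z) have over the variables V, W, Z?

Satisfying assignments: (0,0,0), (0,1,1), (1,0,1), (1,1,0)
Count: 4 out of 8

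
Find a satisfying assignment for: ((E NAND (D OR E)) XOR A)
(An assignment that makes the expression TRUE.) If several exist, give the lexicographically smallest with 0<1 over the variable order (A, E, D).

A=0, E=0, D=0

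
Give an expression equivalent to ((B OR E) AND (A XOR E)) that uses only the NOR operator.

((((B NOR E) NOR (B NOR E)) NOR ((B NOR E) NOR (B NOR E))) NOR (((((A NOR E) NOR (A NOR E)) NOR ((A NOR E) NOR (A NOR E))) NOR ((((A NOR A) NOR (E NOR E)) NOR ((A NOR A) NOR (E NOR E))) NOR (((A NOR A) NOR (E NOR E)) NOR ((A NOR A) NOR (E NOR E))))) NOR ((((A NOR E) NOR (A NOR E)) NOR ((A NOR E) NOR (A NOR E))) NOR ((((A NOR A) NOR (E NOR E)) NOR ((A NOR A) NOR (E NOR E))) NOR (((A NOR A) NOR (E NOR E)) NOR ((A NOR A) NOR (E NOR E)))))))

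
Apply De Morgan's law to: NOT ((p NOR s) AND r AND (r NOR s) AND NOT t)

NOT (p NOR s) OR NOT r OR NOT (r NOR s) OR t
De Morgan's: NOT(AND of terms) = OR of negations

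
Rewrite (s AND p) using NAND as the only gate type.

((s NAND p) NAND (s NAND p))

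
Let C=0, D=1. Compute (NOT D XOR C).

Substituting: (NOT 1 XOR 0)
= 0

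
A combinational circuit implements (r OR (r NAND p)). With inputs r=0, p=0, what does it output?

Substituting: (0 OR (0 NAND 0))
= 1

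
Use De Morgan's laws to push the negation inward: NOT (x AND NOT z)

NOT x OR z
De Morgan's: NOT(AND of terms) = OR of negations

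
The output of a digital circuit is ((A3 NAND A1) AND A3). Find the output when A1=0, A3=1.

Substituting: ((1 NAND 0) AND 1)
= 1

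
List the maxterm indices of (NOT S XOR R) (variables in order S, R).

ΠM(1, 2) = (S OR NOT R) AND (NOT S OR R)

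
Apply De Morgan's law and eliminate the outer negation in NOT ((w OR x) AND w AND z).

NOT (w OR x) OR NOT w OR NOT z
De Morgan's: NOT(AND of terms) = OR of negations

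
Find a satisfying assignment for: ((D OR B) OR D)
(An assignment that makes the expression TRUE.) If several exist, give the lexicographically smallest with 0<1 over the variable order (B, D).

B=0, D=1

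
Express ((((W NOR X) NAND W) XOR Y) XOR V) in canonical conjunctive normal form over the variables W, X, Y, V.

(W OR X OR Y OR NOT V) AND (W OR X OR NOT Y OR V) AND (W OR NOT X OR Y OR NOT V) AND (W OR NOT X OR NOT Y OR V) AND (NOT W OR X OR Y OR NOT V) AND (NOT W OR X OR NOT Y OR V) AND (NOT W OR NOT X OR Y OR NOT V) AND (NOT W OR NOT X OR NOT Y OR V)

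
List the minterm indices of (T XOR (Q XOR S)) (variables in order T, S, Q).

Σm(1, 2, 4, 7) = (NOT T AND NOT S AND Q) OR (NOT T AND S AND NOT Q) OR (T AND NOT S AND NOT Q) OR (T AND S AND Q)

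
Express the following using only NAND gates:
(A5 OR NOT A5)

((A5 NAND A5) NAND ((A5 NAND A5) NAND (A5 NAND A5)))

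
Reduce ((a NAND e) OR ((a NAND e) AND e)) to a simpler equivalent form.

By absorption (E OR (E AND v) = E):
= (a NAND e)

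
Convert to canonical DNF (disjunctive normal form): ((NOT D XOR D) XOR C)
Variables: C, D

(NOT C AND NOT D) OR (NOT C AND D)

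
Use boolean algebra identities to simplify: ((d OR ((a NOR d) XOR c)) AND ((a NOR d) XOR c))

By absorption (E AND (E OR v) = E):
= ((a NOR d) XOR c)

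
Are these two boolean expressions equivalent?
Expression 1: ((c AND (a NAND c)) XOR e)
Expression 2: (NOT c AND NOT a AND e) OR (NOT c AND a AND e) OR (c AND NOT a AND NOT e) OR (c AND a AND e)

Yes, they are equivalent — the two output columns agree on all 8 assignments:
c | a | e | Expression 1 | Expression 2
---------------------------------------
0 | 0 | 0 | 0 | 0
0 | 0 | 1 | 1 | 1
0 | 1 | 0 | 0 | 0
0 | 1 | 1 | 1 | 1
1 | 0 | 0 | 1 | 1
1 | 0 | 1 | 0 | 0
1 | 1 | 0 | 0 | 0
1 | 1 | 1 | 1 | 1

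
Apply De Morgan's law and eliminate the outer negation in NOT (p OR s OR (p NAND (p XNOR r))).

NOT p AND NOT s AND NOT (p NAND (p XNOR r))
De Morgan's: NOT(OR of terms) = AND of negations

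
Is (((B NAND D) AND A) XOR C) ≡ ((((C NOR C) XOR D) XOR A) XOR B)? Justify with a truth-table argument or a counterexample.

No. Counterexample: with D=0, A=0, C=0, B=0, Expression 1 = 0 but Expression 2 = 1.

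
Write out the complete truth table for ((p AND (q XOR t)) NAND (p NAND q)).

t | q | p | Output
------------------
0 | 0 | 0 | 1
0 | 0 | 1 | 1
0 | 1 | 0 | 1
0 | 1 | 1 | 1
1 | 0 | 0 | 1
1 | 0 | 1 | 0
1 | 1 | 0 | 1
1 | 1 | 1 | 1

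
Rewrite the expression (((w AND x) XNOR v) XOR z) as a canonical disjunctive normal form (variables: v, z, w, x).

(NOT v AND NOT z AND NOT w AND NOT x) OR (NOT v AND NOT z AND NOT w AND x) OR (NOT v AND NOT z AND w AND NOT x) OR (NOT v AND z AND w AND x) OR (v AND NOT z AND w AND x) OR (v AND z AND NOT w AND NOT x) OR (v AND z AND NOT w AND x) OR (v AND z AND w AND NOT x)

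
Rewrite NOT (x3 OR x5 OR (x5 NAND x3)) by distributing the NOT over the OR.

NOT x3 AND NOT x5 AND NOT (x5 NAND x3)
De Morgan's: NOT(OR of terms) = AND of negations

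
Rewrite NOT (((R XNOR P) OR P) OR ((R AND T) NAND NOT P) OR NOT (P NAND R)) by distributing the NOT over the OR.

NOT ((R XNOR P) OR P) AND NOT ((R AND T) NAND NOT P) AND (P NAND R)
De Morgan's: NOT(OR of terms) = AND of negations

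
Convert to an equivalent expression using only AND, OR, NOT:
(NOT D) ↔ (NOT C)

((NOT D) AND (NOT C)) OR (D AND C)
(Biconditional = both true or both false)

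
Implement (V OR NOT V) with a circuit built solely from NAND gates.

((V NAND V) NAND ((V NAND V) NAND (V NAND V)))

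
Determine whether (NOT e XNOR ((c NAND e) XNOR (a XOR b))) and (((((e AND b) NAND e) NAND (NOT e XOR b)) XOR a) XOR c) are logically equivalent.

No. Counterexample: with a=0, e=0, c=1, b=0, Expression 1 = 0 but Expression 2 = 1.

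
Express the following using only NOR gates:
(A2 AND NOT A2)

((A2 NOR A2) NOR ((A2 NOR A2) NOR (A2 NOR A2)))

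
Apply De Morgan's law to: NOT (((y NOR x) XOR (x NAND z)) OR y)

NOT ((y NOR x) XOR (x NAND z)) AND NOT y
De Morgan's: NOT(OR of terms) = AND of negations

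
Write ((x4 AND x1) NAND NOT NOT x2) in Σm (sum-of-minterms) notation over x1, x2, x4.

Σm(0, 1, 2, 3, 4, 5, 6) = (NOT x1 AND NOT x2 AND NOT x4) OR (NOT x1 AND NOT x2 AND x4) OR (NOT x1 AND x2 AND NOT x4) OR (NOT x1 AND x2 AND x4) OR (x1 AND NOT x2 AND NOT x4) OR (x1 AND NOT x2 AND x4) OR (x1 AND x2 AND NOT x4)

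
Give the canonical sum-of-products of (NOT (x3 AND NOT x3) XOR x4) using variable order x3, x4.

Σm(0, 2) = (NOT x3 AND NOT x4) OR (x3 AND NOT x4)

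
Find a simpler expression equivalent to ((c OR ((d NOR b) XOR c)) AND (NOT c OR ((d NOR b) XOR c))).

By distribution ((E OR v) AND (E OR NOT v) = E):
= ((d NOR b) XOR c)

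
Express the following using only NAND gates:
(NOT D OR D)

(((D NAND D) NAND (D NAND D)) NAND (D NAND D))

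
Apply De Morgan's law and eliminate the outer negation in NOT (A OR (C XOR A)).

NOT A AND NOT (C XOR A)
De Morgan's: NOT(OR of terms) = AND of negations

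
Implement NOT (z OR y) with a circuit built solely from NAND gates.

(((z NAND z) NAND (y NAND y)) NAND ((z NAND z) NAND (y NAND y)))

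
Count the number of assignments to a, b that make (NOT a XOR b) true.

Satisfying assignments: (0,0), (1,1)
Count: 2 out of 4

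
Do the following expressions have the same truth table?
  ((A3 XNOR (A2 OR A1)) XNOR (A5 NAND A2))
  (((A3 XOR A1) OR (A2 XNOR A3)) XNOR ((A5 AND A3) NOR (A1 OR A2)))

No. Counterexample: with A5=0, A3=0, A2=1, A1=0, Expression 1 = 0 but Expression 2 = 1.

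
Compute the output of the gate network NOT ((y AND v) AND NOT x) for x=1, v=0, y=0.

Substituting: NOT ((0 AND 0) AND NOT 1)
= 1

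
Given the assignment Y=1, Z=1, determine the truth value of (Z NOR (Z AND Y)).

Substituting: (1 NOR (1 AND 1))
= 0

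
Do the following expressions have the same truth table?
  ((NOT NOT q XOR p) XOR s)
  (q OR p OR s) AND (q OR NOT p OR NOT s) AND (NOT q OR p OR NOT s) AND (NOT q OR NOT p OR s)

Yes, they are equivalent — the two output columns agree on all 8 assignments:
q | p | s | Expression 1 | Expression 2
---------------------------------------
0 | 0 | 0 | 0 | 0
0 | 0 | 1 | 1 | 1
0 | 1 | 0 | 1 | 1
0 | 1 | 1 | 0 | 0
1 | 0 | 0 | 1 | 1
1 | 0 | 1 | 0 | 0
1 | 1 | 0 | 0 | 0
1 | 1 | 1 | 1 | 1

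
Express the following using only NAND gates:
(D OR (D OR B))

((D NAND D) NAND (((D NAND D) NAND (B NAND B)) NAND ((D NAND D) NAND (B NAND B))))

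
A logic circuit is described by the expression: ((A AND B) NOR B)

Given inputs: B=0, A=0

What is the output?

Substituting: ((0 AND 0) NOR 0)
= 1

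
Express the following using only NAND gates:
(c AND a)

((c NAND a) NAND (c NAND a))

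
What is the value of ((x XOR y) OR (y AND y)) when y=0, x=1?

Substituting: ((1 XOR 0) OR (0 AND 0))
= 1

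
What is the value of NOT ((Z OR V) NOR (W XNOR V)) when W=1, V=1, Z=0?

Substituting: NOT ((0 OR 1) NOR (1 XNOR 1))
= 1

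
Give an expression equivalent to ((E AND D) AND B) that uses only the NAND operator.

((((E NAND D) NAND (E NAND D)) NAND B) NAND (((E NAND D) NAND (E NAND D)) NAND B))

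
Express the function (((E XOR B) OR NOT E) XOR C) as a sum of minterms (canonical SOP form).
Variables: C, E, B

Σm(0, 1, 2, 7) = (NOT C AND NOT E AND NOT B) OR (NOT C AND NOT E AND B) OR (NOT C AND E AND NOT B) OR (C AND E AND B)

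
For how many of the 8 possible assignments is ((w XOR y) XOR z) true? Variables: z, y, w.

Satisfying assignments: (0,0,1), (0,1,0), (1,0,0), (1,1,1)
Count: 4 out of 8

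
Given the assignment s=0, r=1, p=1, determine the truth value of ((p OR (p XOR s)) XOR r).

Substituting: ((1 OR (1 XOR 0)) XOR 1)
= 0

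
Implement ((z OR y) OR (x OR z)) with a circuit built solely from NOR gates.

((((z NOR y) NOR (z NOR y)) NOR ((x NOR z) NOR (x NOR z))) NOR (((z NOR y) NOR (z NOR y)) NOR ((x NOR z) NOR (x NOR z))))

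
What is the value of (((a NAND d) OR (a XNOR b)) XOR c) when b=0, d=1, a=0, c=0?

Substituting: (((0 NAND 1) OR (0 XNOR 0)) XOR 0)
= 1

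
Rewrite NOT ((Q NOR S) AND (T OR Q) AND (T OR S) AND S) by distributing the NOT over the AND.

NOT (Q NOR S) OR NOT (T OR Q) OR NOT (T OR S) OR NOT S
De Morgan's: NOT(AND of terms) = OR of negations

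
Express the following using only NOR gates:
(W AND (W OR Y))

((W NOR W) NOR (((W NOR Y) NOR (W NOR Y)) NOR ((W NOR Y) NOR (W NOR Y))))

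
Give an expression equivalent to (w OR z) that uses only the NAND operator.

((w NAND w) NAND (z NAND z))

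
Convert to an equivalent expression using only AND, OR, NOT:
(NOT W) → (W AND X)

W OR (W AND X)
(Implication elimination: A → B = NOT A OR B)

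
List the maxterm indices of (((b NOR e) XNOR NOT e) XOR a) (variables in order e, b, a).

ΠM(1, 2, 5, 7) = (e OR b OR NOT a) AND (e OR NOT b OR a) AND (NOT e OR b OR NOT a) AND (NOT e OR NOT b OR NOT a)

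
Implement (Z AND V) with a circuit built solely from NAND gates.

((Z NAND V) NAND (Z NAND V))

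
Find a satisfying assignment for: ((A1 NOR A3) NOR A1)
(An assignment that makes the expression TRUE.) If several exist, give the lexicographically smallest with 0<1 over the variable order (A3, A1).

A3=1, A1=0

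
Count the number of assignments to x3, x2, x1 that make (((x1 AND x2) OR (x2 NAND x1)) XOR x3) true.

Satisfying assignments: (0,0,0), (0,0,1), (0,1,0), (0,1,1)
Count: 4 out of 8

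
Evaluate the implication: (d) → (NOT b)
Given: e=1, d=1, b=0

Antecedent (d) = 1; consequent (NOT b) = 1.
1 → 1 = 1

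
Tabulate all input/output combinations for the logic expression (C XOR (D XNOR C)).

D | C | Output
--------------
0 | 0 | 1
0 | 1 | 1
1 | 0 | 0
1 | 1 | 0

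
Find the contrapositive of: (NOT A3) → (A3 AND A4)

Contrapositive: NOT (A3 AND A4) → A3
Note: A statement and its contrapositive are logically equivalent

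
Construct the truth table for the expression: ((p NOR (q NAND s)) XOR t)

p | s | q | t | Output
----------------------
0 | 0 | 0 | 0 | 0
0 | 0 | 0 | 1 | 1
0 | 0 | 1 | 0 | 0
0 | 0 | 1 | 1 | 1
0 | 1 | 0 | 0 | 0
0 | 1 | 0 | 1 | 1
0 | 1 | 1 | 0 | 1
0 | 1 | 1 | 1 | 0
1 | 0 | 0 | 0 | 0
1 | 0 | 0 | 1 | 1
1 | 0 | 1 | 0 | 0
1 | 0 | 1 | 1 | 1
1 | 1 | 0 | 0 | 0
1 | 1 | 0 | 1 | 1
1 | 1 | 1 | 0 | 0
1 | 1 | 1 | 1 | 1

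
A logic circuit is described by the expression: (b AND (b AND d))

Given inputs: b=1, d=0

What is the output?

Substituting: (1 AND (1 AND 0))
= 0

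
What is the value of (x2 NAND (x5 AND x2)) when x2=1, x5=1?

Substituting: (1 NAND (1 AND 1))
= 0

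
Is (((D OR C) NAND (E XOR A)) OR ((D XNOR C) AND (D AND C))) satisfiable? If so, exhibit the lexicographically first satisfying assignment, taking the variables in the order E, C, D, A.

E=0, C=0, D=0, A=0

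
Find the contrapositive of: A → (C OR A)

Contrapositive: NOT (C OR A) → NOT A
Note: A statement and its contrapositive are logically equivalent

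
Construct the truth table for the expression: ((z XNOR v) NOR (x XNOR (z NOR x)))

z | x | v | Output
------------------
0 | 0 | 0 | 0
0 | 0 | 1 | 1
0 | 1 | 0 | 0
0 | 1 | 1 | 1
1 | 0 | 0 | 0
1 | 0 | 1 | 0
1 | 1 | 0 | 1
1 | 1 | 1 | 0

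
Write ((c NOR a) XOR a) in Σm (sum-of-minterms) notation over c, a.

Σm(0, 1, 3) = (NOT c AND NOT a) OR (NOT c AND a) OR (c AND a)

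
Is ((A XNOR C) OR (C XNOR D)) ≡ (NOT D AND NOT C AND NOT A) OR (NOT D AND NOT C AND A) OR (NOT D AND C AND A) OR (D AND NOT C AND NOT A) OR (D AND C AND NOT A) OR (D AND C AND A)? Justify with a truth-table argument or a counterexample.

Yes, they are equivalent — the two output columns agree on all 8 assignments:
D | C | A | Expression 1 | Expression 2
---------------------------------------
0 | 0 | 0 | 1 | 1
0 | 0 | 1 | 1 | 1
0 | 1 | 0 | 0 | 0
0 | 1 | 1 | 1 | 1
1 | 0 | 0 | 1 | 1
1 | 0 | 1 | 0 | 0
1 | 1 | 0 | 1 | 1
1 | 1 | 1 | 1 | 1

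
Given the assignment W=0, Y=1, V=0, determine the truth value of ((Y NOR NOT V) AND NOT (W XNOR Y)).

Substituting: ((1 NOR NOT 0) AND NOT (0 XNOR 1))
= 0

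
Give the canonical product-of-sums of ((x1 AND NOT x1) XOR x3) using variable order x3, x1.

ΠM(0, 1) = (x3 OR x1) AND (x3 OR NOT x1)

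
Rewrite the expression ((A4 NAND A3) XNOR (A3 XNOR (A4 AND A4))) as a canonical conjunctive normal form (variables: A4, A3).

(A4 OR NOT A3) AND (NOT A4 OR A3) AND (NOT A4 OR NOT A3)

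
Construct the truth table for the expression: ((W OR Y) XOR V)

W | V | Y | Output
------------------
0 | 0 | 0 | 0
0 | 0 | 1 | 1
0 | 1 | 0 | 1
0 | 1 | 1 | 0
1 | 0 | 0 | 1
1 | 0 | 1 | 1
1 | 1 | 0 | 0
1 | 1 | 1 | 0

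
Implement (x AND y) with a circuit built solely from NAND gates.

((x NAND y) NAND (x NAND y))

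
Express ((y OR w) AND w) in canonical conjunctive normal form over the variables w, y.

(w OR y) AND (w OR NOT y)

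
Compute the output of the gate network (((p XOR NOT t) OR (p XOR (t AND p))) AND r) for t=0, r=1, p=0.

Substituting: (((0 XOR NOT 0) OR (0 XOR (0 AND 0))) AND 1)
= 1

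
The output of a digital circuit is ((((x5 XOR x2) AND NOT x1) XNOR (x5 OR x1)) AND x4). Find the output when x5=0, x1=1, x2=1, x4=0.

Substituting: ((((0 XOR 1) AND NOT 1) XNOR (0 OR 1)) AND 0)
= 0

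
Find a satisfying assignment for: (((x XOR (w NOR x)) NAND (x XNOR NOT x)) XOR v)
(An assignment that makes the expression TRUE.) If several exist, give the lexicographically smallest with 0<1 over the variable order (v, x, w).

v=0, x=0, w=0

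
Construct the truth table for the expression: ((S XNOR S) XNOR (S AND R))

S | R | Output
--------------
0 | 0 | 0
0 | 1 | 0
1 | 0 | 0
1 | 1 | 1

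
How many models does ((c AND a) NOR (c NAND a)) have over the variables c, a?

No assignment satisfies the expression.
Count: 0 out of 4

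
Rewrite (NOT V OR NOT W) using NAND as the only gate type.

(((V NAND V) NAND (V NAND V)) NAND ((W NAND W) NAND (W NAND W)))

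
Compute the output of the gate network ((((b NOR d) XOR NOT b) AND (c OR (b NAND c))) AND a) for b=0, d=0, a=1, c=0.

Substituting: ((((0 NOR 0) XOR NOT 0) AND (0 OR (0 NAND 0))) AND 1)
= 0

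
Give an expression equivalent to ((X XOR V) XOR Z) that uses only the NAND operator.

((((X NAND (X NAND V)) NAND (V NAND (X NAND V))) NAND (((X NAND (X NAND V)) NAND (V NAND (X NAND V))) NAND Z)) NAND (Z NAND (((X NAND (X NAND V)) NAND (V NAND (X NAND V))) NAND Z)))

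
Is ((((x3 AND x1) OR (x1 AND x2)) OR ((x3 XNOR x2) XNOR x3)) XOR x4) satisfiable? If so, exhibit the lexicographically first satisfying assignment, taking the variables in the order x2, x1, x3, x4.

x2=0, x1=0, x3=0, x4=1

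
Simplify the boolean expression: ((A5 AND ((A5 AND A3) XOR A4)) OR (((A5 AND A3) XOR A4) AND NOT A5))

By distribution ((E AND v) OR (E AND NOT v) = E):
= ((A5 AND A3) XOR A4)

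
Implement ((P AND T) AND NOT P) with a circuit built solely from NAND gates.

((((P NAND T) NAND (P NAND T)) NAND (P NAND P)) NAND (((P NAND T) NAND (P NAND T)) NAND (P NAND P)))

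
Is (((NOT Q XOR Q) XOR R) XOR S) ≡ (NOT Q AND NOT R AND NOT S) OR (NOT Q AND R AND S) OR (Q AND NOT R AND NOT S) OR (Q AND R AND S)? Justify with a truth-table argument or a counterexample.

Yes, they are equivalent — the two output columns agree on all 8 assignments:
Q | R | S | Expression 1 | Expression 2
---------------------------------------
0 | 0 | 0 | 1 | 1
0 | 0 | 1 | 0 | 0
0 | 1 | 0 | 0 | 0
0 | 1 | 1 | 1 | 1
1 | 0 | 0 | 1 | 1
1 | 0 | 1 | 0 | 0
1 | 1 | 0 | 0 | 0
1 | 1 | 1 | 1 | 1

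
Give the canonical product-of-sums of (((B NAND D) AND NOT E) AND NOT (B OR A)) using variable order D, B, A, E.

ΠM(1, 2, 3, 4, 5, 6, 7, 9, 10, 11, 12, 13, 14, 15) = (D OR B OR A OR NOT E) AND (D OR B OR NOT A OR E) AND (D OR B OR NOT A OR NOT E) AND (D OR NOT B OR A OR E) AND (D OR NOT B OR A OR NOT E) AND (D OR NOT B OR NOT A OR E) AND (D OR NOT B OR NOT A OR NOT E) AND (NOT D OR B OR A OR NOT E) AND (NOT D OR B OR NOT A OR E) AND (NOT D OR B OR NOT A OR NOT E) AND (NOT D OR NOT B OR A OR E) AND (NOT D OR NOT B OR A OR NOT E) AND (NOT D OR NOT B OR NOT A OR E) AND (NOT D OR NOT B OR NOT A OR NOT E)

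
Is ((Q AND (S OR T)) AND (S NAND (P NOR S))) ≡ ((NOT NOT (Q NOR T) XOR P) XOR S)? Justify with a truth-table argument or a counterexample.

No. Counterexample: with P=0, Q=0, S=0, T=0, Expression 1 = 0 but Expression 2 = 1.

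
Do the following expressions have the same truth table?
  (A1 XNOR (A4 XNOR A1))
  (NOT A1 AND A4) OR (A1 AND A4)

Yes, they are equivalent — the two output columns agree on all 4 assignments:
A1 | A4 | Expression 1 | Expression 2
-------------------------------------
0 | 0 | 0 | 0
0 | 1 | 1 | 1
1 | 0 | 0 | 0
1 | 1 | 1 | 1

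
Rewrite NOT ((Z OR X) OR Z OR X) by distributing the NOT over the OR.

NOT (Z OR X) AND NOT Z AND NOT X
De Morgan's: NOT(OR of terms) = AND of negations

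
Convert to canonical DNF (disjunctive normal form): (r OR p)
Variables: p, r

(NOT p AND r) OR (p AND NOT r) OR (p AND r)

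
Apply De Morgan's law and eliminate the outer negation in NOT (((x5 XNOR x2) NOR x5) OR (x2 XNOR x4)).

NOT ((x5 XNOR x2) NOR x5) AND NOT (x2 XNOR x4)
De Morgan's: NOT(OR of terms) = AND of negations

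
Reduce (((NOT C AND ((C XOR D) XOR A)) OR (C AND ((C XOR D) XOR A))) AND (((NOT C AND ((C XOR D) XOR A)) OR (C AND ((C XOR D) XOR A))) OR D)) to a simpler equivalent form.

By absorption (E AND (E OR v) = E) then distribution ((E AND v) OR (E AND NOT v) = E):
= ((C XOR D) XOR A)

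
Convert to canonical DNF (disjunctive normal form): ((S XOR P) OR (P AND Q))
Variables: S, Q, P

(NOT S AND NOT Q AND P) OR (NOT S AND Q AND P) OR (S AND NOT Q AND NOT P) OR (S AND Q AND NOT P) OR (S AND Q AND P)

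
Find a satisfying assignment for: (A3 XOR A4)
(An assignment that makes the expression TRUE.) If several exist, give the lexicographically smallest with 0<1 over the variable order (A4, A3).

A4=0, A3=1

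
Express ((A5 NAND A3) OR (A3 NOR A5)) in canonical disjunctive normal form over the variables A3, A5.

(NOT A3 AND NOT A5) OR (NOT A3 AND A5) OR (A3 AND NOT A5)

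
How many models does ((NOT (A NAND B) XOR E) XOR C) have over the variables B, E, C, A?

Satisfying assignments: (0,0,1,0), (0,0,1,1), (0,1,0,0), (0,1,0,1), (1,0,0,1), (1,0,1,0), (1,1,0,0), (1,1,1,1)
Count: 8 out of 16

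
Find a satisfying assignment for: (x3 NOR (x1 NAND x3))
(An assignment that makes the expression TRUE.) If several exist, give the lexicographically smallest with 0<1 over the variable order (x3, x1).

UNSATISFIABLE - no assignment makes this expression true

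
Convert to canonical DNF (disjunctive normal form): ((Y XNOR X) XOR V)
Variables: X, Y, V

(NOT X AND NOT Y AND NOT V) OR (NOT X AND Y AND V) OR (X AND NOT Y AND V) OR (X AND Y AND NOT V)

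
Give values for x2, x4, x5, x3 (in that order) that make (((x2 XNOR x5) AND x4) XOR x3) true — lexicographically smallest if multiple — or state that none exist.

x2=0, x4=0, x5=0, x3=1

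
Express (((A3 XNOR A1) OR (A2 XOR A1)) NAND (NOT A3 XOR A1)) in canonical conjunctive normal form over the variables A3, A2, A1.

(A3 OR A2 OR A1) AND (A3 OR NOT A2 OR A1) AND (NOT A3 OR A2 OR NOT A1) AND (NOT A3 OR NOT A2 OR NOT A1)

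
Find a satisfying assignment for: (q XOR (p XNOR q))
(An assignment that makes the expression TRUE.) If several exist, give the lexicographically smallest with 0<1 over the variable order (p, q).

p=0, q=0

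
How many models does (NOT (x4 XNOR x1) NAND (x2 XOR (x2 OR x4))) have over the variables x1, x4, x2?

Satisfying assignments: (0,0,0), (0,0,1), (0,1,1), (1,0,0), (1,0,1), (1,1,0), (1,1,1)
Count: 7 out of 8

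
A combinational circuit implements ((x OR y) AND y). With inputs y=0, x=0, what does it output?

Substituting: ((0 OR 0) AND 0)
= 0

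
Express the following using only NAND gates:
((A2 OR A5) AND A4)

((((A2 NAND A2) NAND (A5 NAND A5)) NAND A4) NAND (((A2 NAND A2) NAND (A5 NAND A5)) NAND A4))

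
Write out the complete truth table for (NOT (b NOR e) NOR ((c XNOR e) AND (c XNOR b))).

c | b | e | Output
------------------
0 | 0 | 0 | 0
0 | 0 | 1 | 0
0 | 1 | 0 | 0
0 | 1 | 1 | 0
1 | 0 | 0 | 1
1 | 0 | 1 | 0
1 | 1 | 0 | 0
1 | 1 | 1 | 0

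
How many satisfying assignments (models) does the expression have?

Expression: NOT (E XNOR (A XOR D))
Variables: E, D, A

Satisfying assignments: (0,0,1), (0,1,0), (1,0,0), (1,1,1)
Count: 4 out of 8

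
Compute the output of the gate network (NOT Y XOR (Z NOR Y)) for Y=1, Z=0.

Substituting: (NOT 1 XOR (0 NOR 1))
= 0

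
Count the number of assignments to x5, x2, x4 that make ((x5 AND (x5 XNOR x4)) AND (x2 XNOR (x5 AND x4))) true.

Satisfying assignments: (1,1,1)
Count: 1 out of 8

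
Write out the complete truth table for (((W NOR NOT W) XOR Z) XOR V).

Z | W | V | Output
------------------
0 | 0 | 0 | 0
0 | 0 | 1 | 1
0 | 1 | 0 | 0
0 | 1 | 1 | 1
1 | 0 | 0 | 1
1 | 0 | 1 | 0
1 | 1 | 0 | 1
1 | 1 | 1 | 0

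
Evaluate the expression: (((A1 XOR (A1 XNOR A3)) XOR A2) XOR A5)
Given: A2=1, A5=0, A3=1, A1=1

Substituting: (((1 XOR (1 XNOR 1)) XOR 1) XOR 0)
= 1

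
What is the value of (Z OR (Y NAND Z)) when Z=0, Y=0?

Substituting: (0 OR (0 NAND 0))
= 1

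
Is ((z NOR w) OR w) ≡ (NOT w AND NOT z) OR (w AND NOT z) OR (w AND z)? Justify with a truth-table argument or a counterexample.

Yes, they are equivalent — the two output columns agree on all 4 assignments:
w | z | Expression 1 | Expression 2
-----------------------------------
0 | 0 | 1 | 1
0 | 1 | 0 | 0
1 | 0 | 1 | 1
1 | 1 | 1 | 1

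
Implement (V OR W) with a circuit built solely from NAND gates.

((V NAND V) NAND (W NAND W))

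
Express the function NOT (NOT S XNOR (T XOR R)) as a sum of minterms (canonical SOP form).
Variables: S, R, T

Σm(0, 3, 5, 6) = (NOT S AND NOT R AND NOT T) OR (NOT S AND R AND T) OR (S AND NOT R AND T) OR (S AND R AND NOT T)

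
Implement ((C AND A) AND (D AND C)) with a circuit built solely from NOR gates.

((((C NOR C) NOR (A NOR A)) NOR ((C NOR C) NOR (A NOR A))) NOR (((D NOR D) NOR (C NOR C)) NOR ((D NOR D) NOR (C NOR C))))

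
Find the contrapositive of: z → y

Contrapositive: NOT y → NOT z
Note: A statement and its contrapositive are logically equivalent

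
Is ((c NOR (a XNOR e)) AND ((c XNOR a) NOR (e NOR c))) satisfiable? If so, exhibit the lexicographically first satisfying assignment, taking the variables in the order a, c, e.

UNSATISFIABLE - no assignment makes this expression true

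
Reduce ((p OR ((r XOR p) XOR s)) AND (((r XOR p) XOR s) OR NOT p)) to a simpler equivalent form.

By distribution ((E OR v) AND (E OR NOT v) = E):
= ((r XOR p) XOR s)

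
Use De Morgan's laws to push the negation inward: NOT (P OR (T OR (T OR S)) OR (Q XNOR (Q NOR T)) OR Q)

NOT P AND NOT (T OR (T OR S)) AND NOT (Q XNOR (Q NOR T)) AND NOT Q
De Morgan's: NOT(OR of terms) = AND of negations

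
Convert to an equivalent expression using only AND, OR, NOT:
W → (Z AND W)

NOT W OR (Z AND W)
(Implication elimination: A → B = NOT A OR B)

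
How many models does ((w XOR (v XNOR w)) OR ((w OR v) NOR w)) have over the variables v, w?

Satisfying assignments: (0,0), (0,1)
Count: 2 out of 4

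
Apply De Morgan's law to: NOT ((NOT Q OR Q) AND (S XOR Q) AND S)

NOT (NOT Q OR Q) OR NOT (S XOR Q) OR NOT S
De Morgan's: NOT(AND of terms) = OR of negations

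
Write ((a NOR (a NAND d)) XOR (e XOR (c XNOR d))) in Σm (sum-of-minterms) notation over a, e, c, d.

Σm(0, 3, 5, 6, 8, 11, 13, 14) = (NOT a AND NOT e AND NOT c AND NOT d) OR (NOT a AND NOT e AND c AND d) OR (NOT a AND e AND NOT c AND d) OR (NOT a AND e AND c AND NOT d) OR (a AND NOT e AND NOT c AND NOT d) OR (a AND NOT e AND c AND d) OR (a AND e AND NOT c AND d) OR (a AND e AND c AND NOT d)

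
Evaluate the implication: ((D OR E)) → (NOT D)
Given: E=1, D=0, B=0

Antecedent ((D OR E)) = 1; consequent (NOT D) = 1.
1 → 1 = 1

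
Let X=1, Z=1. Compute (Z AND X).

Substituting: (1 AND 1)
= 1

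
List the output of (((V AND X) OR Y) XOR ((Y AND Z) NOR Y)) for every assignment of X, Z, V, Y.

X | Z | V | Y | Output
----------------------
0 | 0 | 0 | 0 | 1
0 | 0 | 0 | 1 | 1
0 | 0 | 1 | 0 | 1
0 | 0 | 1 | 1 | 1
0 | 1 | 0 | 0 | 1
0 | 1 | 0 | 1 | 1
0 | 1 | 1 | 0 | 1
0 | 1 | 1 | 1 | 1
1 | 0 | 0 | 0 | 1
1 | 0 | 0 | 1 | 1
1 | 0 | 1 | 0 | 0
1 | 0 | 1 | 1 | 1
1 | 1 | 0 | 0 | 1
1 | 1 | 0 | 1 | 1
1 | 1 | 1 | 0 | 0
1 | 1 | 1 | 1 | 1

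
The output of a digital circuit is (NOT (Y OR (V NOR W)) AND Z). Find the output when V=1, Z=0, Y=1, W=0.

Substituting: (NOT (1 OR (1 NOR 0)) AND 0)
= 0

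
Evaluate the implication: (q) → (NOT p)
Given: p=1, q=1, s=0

Antecedent (q) = 1; consequent (NOT p) = 0.
1 → 0 = 0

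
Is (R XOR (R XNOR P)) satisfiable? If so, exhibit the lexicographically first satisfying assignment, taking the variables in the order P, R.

P=0, R=0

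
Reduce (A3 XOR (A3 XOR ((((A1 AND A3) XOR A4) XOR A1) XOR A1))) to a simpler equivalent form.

By XOR self-cancellation ((E XOR v) XOR v = E) then XOR self-cancellation ((E XOR v) XOR v = E):
= ((A1 AND A3) XOR A4)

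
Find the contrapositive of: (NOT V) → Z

Contrapositive: NOT Z → V
Note: A statement and its contrapositive are logically equivalent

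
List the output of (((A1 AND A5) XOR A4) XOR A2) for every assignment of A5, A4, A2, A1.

A5 | A4 | A2 | A1 | Output
--------------------------
0 | 0 | 0 | 0 | 0
0 | 0 | 0 | 1 | 0
0 | 0 | 1 | 0 | 1
0 | 0 | 1 | 1 | 1
0 | 1 | 0 | 0 | 1
0 | 1 | 0 | 1 | 1
0 | 1 | 1 | 0 | 0
0 | 1 | 1 | 1 | 0
1 | 0 | 0 | 0 | 0
1 | 0 | 0 | 1 | 1
1 | 0 | 1 | 0 | 1
1 | 0 | 1 | 1 | 0
1 | 1 | 0 | 0 | 1
1 | 1 | 0 | 1 | 0
1 | 1 | 1 | 0 | 0
1 | 1 | 1 | 1 | 1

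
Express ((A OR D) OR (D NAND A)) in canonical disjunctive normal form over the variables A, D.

(NOT A AND NOT D) OR (NOT A AND D) OR (A AND NOT D) OR (A AND D)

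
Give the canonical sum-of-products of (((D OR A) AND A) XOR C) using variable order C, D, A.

Σm(1, 3, 4, 6) = (NOT C AND NOT D AND A) OR (NOT C AND D AND A) OR (C AND NOT D AND NOT A) OR (C AND D AND NOT A)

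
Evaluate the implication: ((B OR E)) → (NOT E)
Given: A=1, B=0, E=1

Antecedent ((B OR E)) = 1; consequent (NOT E) = 0.
1 → 0 = 0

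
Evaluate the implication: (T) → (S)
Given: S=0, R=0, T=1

Antecedent (T) = 1; consequent (S) = 0.
1 → 0 = 0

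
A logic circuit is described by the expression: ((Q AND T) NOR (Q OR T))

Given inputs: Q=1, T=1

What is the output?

Substituting: ((1 AND 1) NOR (1 OR 1))
= 0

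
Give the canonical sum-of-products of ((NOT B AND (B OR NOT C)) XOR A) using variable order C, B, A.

Σm(0, 3, 5, 7) = (NOT C AND NOT B AND NOT A) OR (NOT C AND B AND A) OR (C AND NOT B AND A) OR (C AND B AND A)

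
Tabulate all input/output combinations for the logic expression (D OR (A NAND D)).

A | D | Output
--------------
0 | 0 | 1
0 | 1 | 1
1 | 0 | 1
1 | 1 | 1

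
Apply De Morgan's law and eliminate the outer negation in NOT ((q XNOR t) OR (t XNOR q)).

NOT (q XNOR t) AND NOT (t XNOR q)
De Morgan's: NOT(OR of terms) = AND of negations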